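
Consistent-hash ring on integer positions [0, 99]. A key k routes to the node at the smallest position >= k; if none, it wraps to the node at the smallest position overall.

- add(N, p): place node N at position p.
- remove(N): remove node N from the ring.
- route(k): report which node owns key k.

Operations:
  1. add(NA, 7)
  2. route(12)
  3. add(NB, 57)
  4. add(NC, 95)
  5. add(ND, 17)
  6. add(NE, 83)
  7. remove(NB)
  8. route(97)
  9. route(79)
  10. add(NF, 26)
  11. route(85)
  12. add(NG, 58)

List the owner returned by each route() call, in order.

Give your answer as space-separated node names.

Answer: NA NA NE NC

Derivation:
Op 1: add NA@7 -> ring=[7:NA]
Op 2: route key 12: none >= 12, wrap to smallest pos 7 -> NA
Op 3: add NB@57 -> ring=[7:NA,57:NB]
Op 4: add NC@95 -> ring=[7:NA,57:NB,95:NC]
Op 5: add ND@17 -> ring=[7:NA,17:ND,57:NB,95:NC]
Op 6: add NE@83 -> ring=[7:NA,17:ND,57:NB,83:NE,95:NC]
Op 7: remove NB -> ring=[7:NA,17:ND,83:NE,95:NC]
Op 8: route key 97: none >= 97, wrap to smallest pos 7 -> NA
Op 9: route key 79: smallest pos >= 79 is 83 -> NE
Op 10: add NF@26 -> ring=[7:NA,17:ND,26:NF,83:NE,95:NC]
Op 11: route key 85: smallest pos >= 85 is 95 -> NC
Op 12: add NG@58 -> ring=[7:NA,17:ND,26:NF,58:NG,83:NE,95:NC]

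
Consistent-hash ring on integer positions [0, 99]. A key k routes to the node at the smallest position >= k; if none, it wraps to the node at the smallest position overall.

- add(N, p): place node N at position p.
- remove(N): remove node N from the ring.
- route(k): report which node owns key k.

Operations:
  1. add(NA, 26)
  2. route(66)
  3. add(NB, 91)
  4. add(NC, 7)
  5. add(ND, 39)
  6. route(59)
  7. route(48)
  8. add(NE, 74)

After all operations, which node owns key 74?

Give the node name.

Op 1: add NA@26 -> ring=[26:NA]
Op 2: route key 66: none >= 66, wrap to smallest pos 26 -> NA
Op 3: add NB@91 -> ring=[26:NA,91:NB]
Op 4: add NC@7 -> ring=[7:NC,26:NA,91:NB]
Op 5: add ND@39 -> ring=[7:NC,26:NA,39:ND,91:NB]
Op 6: route key 59: smallest pos >= 59 is 91 -> NB
Op 7: route key 48: smallest pos >= 48 is 91 -> NB
Op 8: add NE@74 -> ring=[7:NC,26:NA,39:ND,74:NE,91:NB]
Final route key 74: smallest pos >= 74 is 74 -> NE

Answer: NE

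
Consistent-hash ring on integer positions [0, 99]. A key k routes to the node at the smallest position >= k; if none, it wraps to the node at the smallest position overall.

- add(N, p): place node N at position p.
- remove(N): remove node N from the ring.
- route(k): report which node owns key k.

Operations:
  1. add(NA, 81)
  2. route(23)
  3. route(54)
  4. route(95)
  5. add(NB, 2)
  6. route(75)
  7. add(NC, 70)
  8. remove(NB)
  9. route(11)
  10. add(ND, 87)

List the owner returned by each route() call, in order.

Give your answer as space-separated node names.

Op 1: add NA@81 -> ring=[81:NA]
Op 2: route key 23: smallest pos >= 23 is 81 -> NA
Op 3: route key 54: smallest pos >= 54 is 81 -> NA
Op 4: route key 95: none >= 95, wrap to smallest pos 81 -> NA
Op 5: add NB@2 -> ring=[2:NB,81:NA]
Op 6: route key 75: smallest pos >= 75 is 81 -> NA
Op 7: add NC@70 -> ring=[2:NB,70:NC,81:NA]
Op 8: remove NB -> ring=[70:NC,81:NA]
Op 9: route key 11: smallest pos >= 11 is 70 -> NC
Op 10: add ND@87 -> ring=[70:NC,81:NA,87:ND]

Answer: NA NA NA NA NC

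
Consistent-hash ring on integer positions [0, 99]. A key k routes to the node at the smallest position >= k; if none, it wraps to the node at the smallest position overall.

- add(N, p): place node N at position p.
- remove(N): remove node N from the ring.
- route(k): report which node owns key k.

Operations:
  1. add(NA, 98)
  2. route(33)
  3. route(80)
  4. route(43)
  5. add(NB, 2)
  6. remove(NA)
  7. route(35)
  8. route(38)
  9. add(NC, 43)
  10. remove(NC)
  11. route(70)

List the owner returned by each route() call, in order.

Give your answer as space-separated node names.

Answer: NA NA NA NB NB NB

Derivation:
Op 1: add NA@98 -> ring=[98:NA]
Op 2: route key 33: smallest pos >= 33 is 98 -> NA
Op 3: route key 80: smallest pos >= 80 is 98 -> NA
Op 4: route key 43: smallest pos >= 43 is 98 -> NA
Op 5: add NB@2 -> ring=[2:NB,98:NA]
Op 6: remove NA -> ring=[2:NB]
Op 7: route key 35: none >= 35, wrap to smallest pos 2 -> NB
Op 8: route key 38: none >= 38, wrap to smallest pos 2 -> NB
Op 9: add NC@43 -> ring=[2:NB,43:NC]
Op 10: remove NC -> ring=[2:NB]
Op 11: route key 70: none >= 70, wrap to smallest pos 2 -> NB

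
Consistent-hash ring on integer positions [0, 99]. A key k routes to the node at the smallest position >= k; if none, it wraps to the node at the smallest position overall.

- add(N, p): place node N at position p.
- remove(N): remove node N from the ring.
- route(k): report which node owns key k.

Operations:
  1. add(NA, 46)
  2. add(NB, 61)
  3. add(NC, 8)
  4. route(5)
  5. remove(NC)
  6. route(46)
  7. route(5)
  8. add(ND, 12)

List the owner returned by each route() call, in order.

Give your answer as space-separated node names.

Op 1: add NA@46 -> ring=[46:NA]
Op 2: add NB@61 -> ring=[46:NA,61:NB]
Op 3: add NC@8 -> ring=[8:NC,46:NA,61:NB]
Op 4: route key 5: smallest pos >= 5 is 8 -> NC
Op 5: remove NC -> ring=[46:NA,61:NB]
Op 6: route key 46: smallest pos >= 46 is 46 -> NA
Op 7: route key 5: smallest pos >= 5 is 46 -> NA
Op 8: add ND@12 -> ring=[12:ND,46:NA,61:NB]

Answer: NC NA NA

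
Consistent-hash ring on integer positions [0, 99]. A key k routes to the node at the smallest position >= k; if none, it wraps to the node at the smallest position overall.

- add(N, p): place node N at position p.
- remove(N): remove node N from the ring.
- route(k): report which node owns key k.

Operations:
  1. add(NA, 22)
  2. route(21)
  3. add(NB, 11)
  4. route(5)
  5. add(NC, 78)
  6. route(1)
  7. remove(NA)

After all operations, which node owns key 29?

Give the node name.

Op 1: add NA@22 -> ring=[22:NA]
Op 2: route key 21: smallest pos >= 21 is 22 -> NA
Op 3: add NB@11 -> ring=[11:NB,22:NA]
Op 4: route key 5: smallest pos >= 5 is 11 -> NB
Op 5: add NC@78 -> ring=[11:NB,22:NA,78:NC]
Op 6: route key 1: smallest pos >= 1 is 11 -> NB
Op 7: remove NA -> ring=[11:NB,78:NC]
Final route key 29: smallest pos >= 29 is 78 -> NC

Answer: NC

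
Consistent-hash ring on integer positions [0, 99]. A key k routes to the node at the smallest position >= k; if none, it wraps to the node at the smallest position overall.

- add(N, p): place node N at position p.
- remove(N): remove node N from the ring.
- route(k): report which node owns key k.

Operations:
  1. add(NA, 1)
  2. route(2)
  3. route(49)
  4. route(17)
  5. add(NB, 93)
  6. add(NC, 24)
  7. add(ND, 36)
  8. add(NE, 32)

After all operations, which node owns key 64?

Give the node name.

Answer: NB

Derivation:
Op 1: add NA@1 -> ring=[1:NA]
Op 2: route key 2: none >= 2, wrap to smallest pos 1 -> NA
Op 3: route key 49: none >= 49, wrap to smallest pos 1 -> NA
Op 4: route key 17: none >= 17, wrap to smallest pos 1 -> NA
Op 5: add NB@93 -> ring=[1:NA,93:NB]
Op 6: add NC@24 -> ring=[1:NA,24:NC,93:NB]
Op 7: add ND@36 -> ring=[1:NA,24:NC,36:ND,93:NB]
Op 8: add NE@32 -> ring=[1:NA,24:NC,32:NE,36:ND,93:NB]
Final route key 64: smallest pos >= 64 is 93 -> NB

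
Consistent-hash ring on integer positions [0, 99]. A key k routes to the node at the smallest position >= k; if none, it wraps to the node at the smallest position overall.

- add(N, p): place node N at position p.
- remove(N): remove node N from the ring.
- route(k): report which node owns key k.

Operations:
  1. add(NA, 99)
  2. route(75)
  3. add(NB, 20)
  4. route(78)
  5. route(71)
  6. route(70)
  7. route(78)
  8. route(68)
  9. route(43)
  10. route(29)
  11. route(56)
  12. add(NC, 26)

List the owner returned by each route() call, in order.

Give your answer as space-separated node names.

Op 1: add NA@99 -> ring=[99:NA]
Op 2: route key 75: smallest pos >= 75 is 99 -> NA
Op 3: add NB@20 -> ring=[20:NB,99:NA]
Op 4: route key 78: smallest pos >= 78 is 99 -> NA
Op 5: route key 71: smallest pos >= 71 is 99 -> NA
Op 6: route key 70: smallest pos >= 70 is 99 -> NA
Op 7: route key 78: smallest pos >= 78 is 99 -> NA
Op 8: route key 68: smallest pos >= 68 is 99 -> NA
Op 9: route key 43: smallest pos >= 43 is 99 -> NA
Op 10: route key 29: smallest pos >= 29 is 99 -> NA
Op 11: route key 56: smallest pos >= 56 is 99 -> NA
Op 12: add NC@26 -> ring=[20:NB,26:NC,99:NA]

Answer: NA NA NA NA NA NA NA NA NA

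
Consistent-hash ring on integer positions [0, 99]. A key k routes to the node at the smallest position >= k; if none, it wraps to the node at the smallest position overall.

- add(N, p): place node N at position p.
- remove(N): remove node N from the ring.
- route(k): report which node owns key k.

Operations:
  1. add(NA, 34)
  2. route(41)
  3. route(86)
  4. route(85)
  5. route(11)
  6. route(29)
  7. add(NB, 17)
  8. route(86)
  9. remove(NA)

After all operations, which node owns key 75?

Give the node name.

Answer: NB

Derivation:
Op 1: add NA@34 -> ring=[34:NA]
Op 2: route key 41: none >= 41, wrap to smallest pos 34 -> NA
Op 3: route key 86: none >= 86, wrap to smallest pos 34 -> NA
Op 4: route key 85: none >= 85, wrap to smallest pos 34 -> NA
Op 5: route key 11: smallest pos >= 11 is 34 -> NA
Op 6: route key 29: smallest pos >= 29 is 34 -> NA
Op 7: add NB@17 -> ring=[17:NB,34:NA]
Op 8: route key 86: none >= 86, wrap to smallest pos 17 -> NB
Op 9: remove NA -> ring=[17:NB]
Final route key 75: none >= 75, wrap to smallest pos 17 -> NB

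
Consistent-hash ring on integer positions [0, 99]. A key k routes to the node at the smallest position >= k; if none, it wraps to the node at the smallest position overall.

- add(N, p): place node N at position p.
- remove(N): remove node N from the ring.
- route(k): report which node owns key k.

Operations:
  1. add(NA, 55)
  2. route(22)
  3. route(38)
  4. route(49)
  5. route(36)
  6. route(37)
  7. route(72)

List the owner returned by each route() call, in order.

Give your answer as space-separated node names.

Op 1: add NA@55 -> ring=[55:NA]
Op 2: route key 22: smallest pos >= 22 is 55 -> NA
Op 3: route key 38: smallest pos >= 38 is 55 -> NA
Op 4: route key 49: smallest pos >= 49 is 55 -> NA
Op 5: route key 36: smallest pos >= 36 is 55 -> NA
Op 6: route key 37: smallest pos >= 37 is 55 -> NA
Op 7: route key 72: none >= 72, wrap to smallest pos 55 -> NA

Answer: NA NA NA NA NA NA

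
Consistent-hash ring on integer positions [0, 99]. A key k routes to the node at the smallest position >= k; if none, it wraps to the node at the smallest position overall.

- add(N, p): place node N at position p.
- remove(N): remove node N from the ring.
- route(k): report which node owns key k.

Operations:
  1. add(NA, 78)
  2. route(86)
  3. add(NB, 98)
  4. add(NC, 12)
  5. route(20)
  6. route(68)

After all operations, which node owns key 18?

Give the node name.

Answer: NA

Derivation:
Op 1: add NA@78 -> ring=[78:NA]
Op 2: route key 86: none >= 86, wrap to smallest pos 78 -> NA
Op 3: add NB@98 -> ring=[78:NA,98:NB]
Op 4: add NC@12 -> ring=[12:NC,78:NA,98:NB]
Op 5: route key 20: smallest pos >= 20 is 78 -> NA
Op 6: route key 68: smallest pos >= 68 is 78 -> NA
Final route key 18: smallest pos >= 18 is 78 -> NA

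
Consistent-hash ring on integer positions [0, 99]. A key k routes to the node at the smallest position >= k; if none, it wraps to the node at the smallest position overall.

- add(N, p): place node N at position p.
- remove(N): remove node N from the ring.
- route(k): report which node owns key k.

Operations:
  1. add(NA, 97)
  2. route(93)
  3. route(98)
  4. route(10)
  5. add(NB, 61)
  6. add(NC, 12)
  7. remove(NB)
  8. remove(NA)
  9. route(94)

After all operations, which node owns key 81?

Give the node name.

Op 1: add NA@97 -> ring=[97:NA]
Op 2: route key 93: smallest pos >= 93 is 97 -> NA
Op 3: route key 98: none >= 98, wrap to smallest pos 97 -> NA
Op 4: route key 10: smallest pos >= 10 is 97 -> NA
Op 5: add NB@61 -> ring=[61:NB,97:NA]
Op 6: add NC@12 -> ring=[12:NC,61:NB,97:NA]
Op 7: remove NB -> ring=[12:NC,97:NA]
Op 8: remove NA -> ring=[12:NC]
Op 9: route key 94: none >= 94, wrap to smallest pos 12 -> NC
Final route key 81: none >= 81, wrap to smallest pos 12 -> NC

Answer: NC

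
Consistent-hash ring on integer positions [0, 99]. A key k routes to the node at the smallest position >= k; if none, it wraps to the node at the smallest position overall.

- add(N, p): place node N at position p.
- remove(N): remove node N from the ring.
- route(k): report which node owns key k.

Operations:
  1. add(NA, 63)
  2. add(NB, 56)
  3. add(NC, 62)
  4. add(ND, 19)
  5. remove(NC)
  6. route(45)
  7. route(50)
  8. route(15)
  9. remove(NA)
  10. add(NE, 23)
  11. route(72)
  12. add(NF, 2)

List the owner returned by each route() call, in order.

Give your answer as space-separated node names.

Op 1: add NA@63 -> ring=[63:NA]
Op 2: add NB@56 -> ring=[56:NB,63:NA]
Op 3: add NC@62 -> ring=[56:NB,62:NC,63:NA]
Op 4: add ND@19 -> ring=[19:ND,56:NB,62:NC,63:NA]
Op 5: remove NC -> ring=[19:ND,56:NB,63:NA]
Op 6: route key 45: smallest pos >= 45 is 56 -> NB
Op 7: route key 50: smallest pos >= 50 is 56 -> NB
Op 8: route key 15: smallest pos >= 15 is 19 -> ND
Op 9: remove NA -> ring=[19:ND,56:NB]
Op 10: add NE@23 -> ring=[19:ND,23:NE,56:NB]
Op 11: route key 72: none >= 72, wrap to smallest pos 19 -> ND
Op 12: add NF@2 -> ring=[2:NF,19:ND,23:NE,56:NB]

Answer: NB NB ND ND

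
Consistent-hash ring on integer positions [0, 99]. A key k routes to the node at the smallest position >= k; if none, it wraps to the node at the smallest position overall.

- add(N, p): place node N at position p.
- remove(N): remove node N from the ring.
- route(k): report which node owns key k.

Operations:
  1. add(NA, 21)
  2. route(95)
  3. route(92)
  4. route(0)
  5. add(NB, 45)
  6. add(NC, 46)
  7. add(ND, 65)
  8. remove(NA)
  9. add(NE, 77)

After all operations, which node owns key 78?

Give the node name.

Answer: NB

Derivation:
Op 1: add NA@21 -> ring=[21:NA]
Op 2: route key 95: none >= 95, wrap to smallest pos 21 -> NA
Op 3: route key 92: none >= 92, wrap to smallest pos 21 -> NA
Op 4: route key 0: smallest pos >= 0 is 21 -> NA
Op 5: add NB@45 -> ring=[21:NA,45:NB]
Op 6: add NC@46 -> ring=[21:NA,45:NB,46:NC]
Op 7: add ND@65 -> ring=[21:NA,45:NB,46:NC,65:ND]
Op 8: remove NA -> ring=[45:NB,46:NC,65:ND]
Op 9: add NE@77 -> ring=[45:NB,46:NC,65:ND,77:NE]
Final route key 78: none >= 78, wrap to smallest pos 45 -> NB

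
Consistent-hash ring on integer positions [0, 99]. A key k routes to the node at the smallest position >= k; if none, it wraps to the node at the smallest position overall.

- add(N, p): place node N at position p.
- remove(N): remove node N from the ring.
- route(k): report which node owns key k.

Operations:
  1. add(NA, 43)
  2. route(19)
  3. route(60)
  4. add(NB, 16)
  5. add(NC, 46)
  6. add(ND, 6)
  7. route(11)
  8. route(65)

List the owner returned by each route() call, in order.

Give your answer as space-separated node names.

Answer: NA NA NB ND

Derivation:
Op 1: add NA@43 -> ring=[43:NA]
Op 2: route key 19: smallest pos >= 19 is 43 -> NA
Op 3: route key 60: none >= 60, wrap to smallest pos 43 -> NA
Op 4: add NB@16 -> ring=[16:NB,43:NA]
Op 5: add NC@46 -> ring=[16:NB,43:NA,46:NC]
Op 6: add ND@6 -> ring=[6:ND,16:NB,43:NA,46:NC]
Op 7: route key 11: smallest pos >= 11 is 16 -> NB
Op 8: route key 65: none >= 65, wrap to smallest pos 6 -> ND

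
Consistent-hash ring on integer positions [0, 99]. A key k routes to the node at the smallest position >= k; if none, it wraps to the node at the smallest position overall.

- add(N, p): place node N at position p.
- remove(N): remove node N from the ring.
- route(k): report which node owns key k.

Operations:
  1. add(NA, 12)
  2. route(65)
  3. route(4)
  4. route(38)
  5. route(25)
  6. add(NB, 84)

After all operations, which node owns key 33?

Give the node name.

Answer: NB

Derivation:
Op 1: add NA@12 -> ring=[12:NA]
Op 2: route key 65: none >= 65, wrap to smallest pos 12 -> NA
Op 3: route key 4: smallest pos >= 4 is 12 -> NA
Op 4: route key 38: none >= 38, wrap to smallest pos 12 -> NA
Op 5: route key 25: none >= 25, wrap to smallest pos 12 -> NA
Op 6: add NB@84 -> ring=[12:NA,84:NB]
Final route key 33: smallest pos >= 33 is 84 -> NB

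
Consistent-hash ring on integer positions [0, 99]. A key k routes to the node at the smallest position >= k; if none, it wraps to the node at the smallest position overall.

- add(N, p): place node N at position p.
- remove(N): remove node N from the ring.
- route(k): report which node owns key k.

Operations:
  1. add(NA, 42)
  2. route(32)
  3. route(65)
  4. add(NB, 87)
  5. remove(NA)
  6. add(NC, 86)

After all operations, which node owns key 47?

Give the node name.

Op 1: add NA@42 -> ring=[42:NA]
Op 2: route key 32: smallest pos >= 32 is 42 -> NA
Op 3: route key 65: none >= 65, wrap to smallest pos 42 -> NA
Op 4: add NB@87 -> ring=[42:NA,87:NB]
Op 5: remove NA -> ring=[87:NB]
Op 6: add NC@86 -> ring=[86:NC,87:NB]
Final route key 47: smallest pos >= 47 is 86 -> NC

Answer: NC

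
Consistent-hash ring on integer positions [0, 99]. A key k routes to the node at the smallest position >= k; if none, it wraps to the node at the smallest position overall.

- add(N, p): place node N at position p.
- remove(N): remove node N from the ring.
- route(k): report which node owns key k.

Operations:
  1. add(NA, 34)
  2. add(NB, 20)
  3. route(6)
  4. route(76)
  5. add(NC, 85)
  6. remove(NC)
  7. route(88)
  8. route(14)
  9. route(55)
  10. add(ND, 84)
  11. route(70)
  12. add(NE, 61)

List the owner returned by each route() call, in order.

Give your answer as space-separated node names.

Op 1: add NA@34 -> ring=[34:NA]
Op 2: add NB@20 -> ring=[20:NB,34:NA]
Op 3: route key 6: smallest pos >= 6 is 20 -> NB
Op 4: route key 76: none >= 76, wrap to smallest pos 20 -> NB
Op 5: add NC@85 -> ring=[20:NB,34:NA,85:NC]
Op 6: remove NC -> ring=[20:NB,34:NA]
Op 7: route key 88: none >= 88, wrap to smallest pos 20 -> NB
Op 8: route key 14: smallest pos >= 14 is 20 -> NB
Op 9: route key 55: none >= 55, wrap to smallest pos 20 -> NB
Op 10: add ND@84 -> ring=[20:NB,34:NA,84:ND]
Op 11: route key 70: smallest pos >= 70 is 84 -> ND
Op 12: add NE@61 -> ring=[20:NB,34:NA,61:NE,84:ND]

Answer: NB NB NB NB NB ND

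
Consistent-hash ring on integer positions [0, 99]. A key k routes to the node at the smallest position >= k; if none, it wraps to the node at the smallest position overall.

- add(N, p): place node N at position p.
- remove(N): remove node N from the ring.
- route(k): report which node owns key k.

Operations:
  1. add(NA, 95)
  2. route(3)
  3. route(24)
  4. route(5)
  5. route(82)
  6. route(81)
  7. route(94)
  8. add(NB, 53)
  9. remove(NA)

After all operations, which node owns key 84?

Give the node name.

Answer: NB

Derivation:
Op 1: add NA@95 -> ring=[95:NA]
Op 2: route key 3: smallest pos >= 3 is 95 -> NA
Op 3: route key 24: smallest pos >= 24 is 95 -> NA
Op 4: route key 5: smallest pos >= 5 is 95 -> NA
Op 5: route key 82: smallest pos >= 82 is 95 -> NA
Op 6: route key 81: smallest pos >= 81 is 95 -> NA
Op 7: route key 94: smallest pos >= 94 is 95 -> NA
Op 8: add NB@53 -> ring=[53:NB,95:NA]
Op 9: remove NA -> ring=[53:NB]
Final route key 84: none >= 84, wrap to smallest pos 53 -> NB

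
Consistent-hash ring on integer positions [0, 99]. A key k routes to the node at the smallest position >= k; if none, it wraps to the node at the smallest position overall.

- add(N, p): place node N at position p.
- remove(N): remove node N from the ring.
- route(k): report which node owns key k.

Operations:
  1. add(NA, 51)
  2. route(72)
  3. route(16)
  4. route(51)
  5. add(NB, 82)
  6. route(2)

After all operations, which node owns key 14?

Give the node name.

Answer: NA

Derivation:
Op 1: add NA@51 -> ring=[51:NA]
Op 2: route key 72: none >= 72, wrap to smallest pos 51 -> NA
Op 3: route key 16: smallest pos >= 16 is 51 -> NA
Op 4: route key 51: smallest pos >= 51 is 51 -> NA
Op 5: add NB@82 -> ring=[51:NA,82:NB]
Op 6: route key 2: smallest pos >= 2 is 51 -> NA
Final route key 14: smallest pos >= 14 is 51 -> NA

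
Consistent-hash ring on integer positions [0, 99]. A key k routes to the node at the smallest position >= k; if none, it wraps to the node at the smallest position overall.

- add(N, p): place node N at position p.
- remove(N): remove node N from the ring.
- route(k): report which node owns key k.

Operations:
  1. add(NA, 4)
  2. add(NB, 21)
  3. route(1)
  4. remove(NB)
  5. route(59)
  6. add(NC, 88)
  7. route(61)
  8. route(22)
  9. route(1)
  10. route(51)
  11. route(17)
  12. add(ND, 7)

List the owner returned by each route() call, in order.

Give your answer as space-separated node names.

Op 1: add NA@4 -> ring=[4:NA]
Op 2: add NB@21 -> ring=[4:NA,21:NB]
Op 3: route key 1: smallest pos >= 1 is 4 -> NA
Op 4: remove NB -> ring=[4:NA]
Op 5: route key 59: none >= 59, wrap to smallest pos 4 -> NA
Op 6: add NC@88 -> ring=[4:NA,88:NC]
Op 7: route key 61: smallest pos >= 61 is 88 -> NC
Op 8: route key 22: smallest pos >= 22 is 88 -> NC
Op 9: route key 1: smallest pos >= 1 is 4 -> NA
Op 10: route key 51: smallest pos >= 51 is 88 -> NC
Op 11: route key 17: smallest pos >= 17 is 88 -> NC
Op 12: add ND@7 -> ring=[4:NA,7:ND,88:NC]

Answer: NA NA NC NC NA NC NC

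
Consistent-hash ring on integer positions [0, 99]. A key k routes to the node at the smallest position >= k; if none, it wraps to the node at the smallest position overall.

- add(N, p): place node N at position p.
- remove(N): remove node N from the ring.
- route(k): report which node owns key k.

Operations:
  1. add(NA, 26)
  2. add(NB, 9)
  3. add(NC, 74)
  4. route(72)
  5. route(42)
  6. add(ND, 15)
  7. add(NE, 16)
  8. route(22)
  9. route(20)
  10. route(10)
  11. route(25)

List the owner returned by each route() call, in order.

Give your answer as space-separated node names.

Op 1: add NA@26 -> ring=[26:NA]
Op 2: add NB@9 -> ring=[9:NB,26:NA]
Op 3: add NC@74 -> ring=[9:NB,26:NA,74:NC]
Op 4: route key 72: smallest pos >= 72 is 74 -> NC
Op 5: route key 42: smallest pos >= 42 is 74 -> NC
Op 6: add ND@15 -> ring=[9:NB,15:ND,26:NA,74:NC]
Op 7: add NE@16 -> ring=[9:NB,15:ND,16:NE,26:NA,74:NC]
Op 8: route key 22: smallest pos >= 22 is 26 -> NA
Op 9: route key 20: smallest pos >= 20 is 26 -> NA
Op 10: route key 10: smallest pos >= 10 is 15 -> ND
Op 11: route key 25: smallest pos >= 25 is 26 -> NA

Answer: NC NC NA NA ND NA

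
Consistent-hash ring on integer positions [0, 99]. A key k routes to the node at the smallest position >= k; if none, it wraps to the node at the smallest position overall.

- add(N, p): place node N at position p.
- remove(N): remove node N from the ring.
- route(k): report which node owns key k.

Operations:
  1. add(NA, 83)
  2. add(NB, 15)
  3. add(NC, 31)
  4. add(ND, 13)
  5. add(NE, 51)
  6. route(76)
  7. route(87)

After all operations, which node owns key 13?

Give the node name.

Op 1: add NA@83 -> ring=[83:NA]
Op 2: add NB@15 -> ring=[15:NB,83:NA]
Op 3: add NC@31 -> ring=[15:NB,31:NC,83:NA]
Op 4: add ND@13 -> ring=[13:ND,15:NB,31:NC,83:NA]
Op 5: add NE@51 -> ring=[13:ND,15:NB,31:NC,51:NE,83:NA]
Op 6: route key 76: smallest pos >= 76 is 83 -> NA
Op 7: route key 87: none >= 87, wrap to smallest pos 13 -> ND
Final route key 13: smallest pos >= 13 is 13 -> ND

Answer: ND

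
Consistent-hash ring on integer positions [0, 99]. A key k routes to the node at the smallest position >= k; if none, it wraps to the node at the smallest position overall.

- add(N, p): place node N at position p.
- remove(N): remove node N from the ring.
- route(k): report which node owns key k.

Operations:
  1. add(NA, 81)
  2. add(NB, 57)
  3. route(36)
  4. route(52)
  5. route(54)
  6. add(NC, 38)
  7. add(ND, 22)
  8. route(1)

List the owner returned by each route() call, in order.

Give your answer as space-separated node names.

Answer: NB NB NB ND

Derivation:
Op 1: add NA@81 -> ring=[81:NA]
Op 2: add NB@57 -> ring=[57:NB,81:NA]
Op 3: route key 36: smallest pos >= 36 is 57 -> NB
Op 4: route key 52: smallest pos >= 52 is 57 -> NB
Op 5: route key 54: smallest pos >= 54 is 57 -> NB
Op 6: add NC@38 -> ring=[38:NC,57:NB,81:NA]
Op 7: add ND@22 -> ring=[22:ND,38:NC,57:NB,81:NA]
Op 8: route key 1: smallest pos >= 1 is 22 -> ND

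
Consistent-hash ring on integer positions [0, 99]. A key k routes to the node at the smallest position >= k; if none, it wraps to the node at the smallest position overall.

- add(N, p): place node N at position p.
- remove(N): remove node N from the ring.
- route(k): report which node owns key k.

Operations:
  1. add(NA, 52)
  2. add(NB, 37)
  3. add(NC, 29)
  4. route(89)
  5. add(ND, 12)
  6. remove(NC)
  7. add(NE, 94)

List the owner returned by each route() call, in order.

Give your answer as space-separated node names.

Answer: NC

Derivation:
Op 1: add NA@52 -> ring=[52:NA]
Op 2: add NB@37 -> ring=[37:NB,52:NA]
Op 3: add NC@29 -> ring=[29:NC,37:NB,52:NA]
Op 4: route key 89: none >= 89, wrap to smallest pos 29 -> NC
Op 5: add ND@12 -> ring=[12:ND,29:NC,37:NB,52:NA]
Op 6: remove NC -> ring=[12:ND,37:NB,52:NA]
Op 7: add NE@94 -> ring=[12:ND,37:NB,52:NA,94:NE]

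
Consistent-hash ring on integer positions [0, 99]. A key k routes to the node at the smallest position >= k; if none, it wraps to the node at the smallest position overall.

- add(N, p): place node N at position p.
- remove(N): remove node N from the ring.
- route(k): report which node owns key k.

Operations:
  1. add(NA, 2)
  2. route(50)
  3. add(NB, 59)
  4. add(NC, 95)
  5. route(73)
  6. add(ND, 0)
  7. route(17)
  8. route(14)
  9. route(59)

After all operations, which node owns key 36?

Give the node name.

Op 1: add NA@2 -> ring=[2:NA]
Op 2: route key 50: none >= 50, wrap to smallest pos 2 -> NA
Op 3: add NB@59 -> ring=[2:NA,59:NB]
Op 4: add NC@95 -> ring=[2:NA,59:NB,95:NC]
Op 5: route key 73: smallest pos >= 73 is 95 -> NC
Op 6: add ND@0 -> ring=[0:ND,2:NA,59:NB,95:NC]
Op 7: route key 17: smallest pos >= 17 is 59 -> NB
Op 8: route key 14: smallest pos >= 14 is 59 -> NB
Op 9: route key 59: smallest pos >= 59 is 59 -> NB
Final route key 36: smallest pos >= 36 is 59 -> NB

Answer: NB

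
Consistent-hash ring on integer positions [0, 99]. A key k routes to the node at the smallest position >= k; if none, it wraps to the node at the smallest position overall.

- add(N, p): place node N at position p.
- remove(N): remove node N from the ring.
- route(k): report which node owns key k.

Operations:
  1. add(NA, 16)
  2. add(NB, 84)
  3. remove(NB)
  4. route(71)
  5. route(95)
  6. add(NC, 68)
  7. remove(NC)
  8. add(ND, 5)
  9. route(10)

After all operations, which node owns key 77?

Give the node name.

Op 1: add NA@16 -> ring=[16:NA]
Op 2: add NB@84 -> ring=[16:NA,84:NB]
Op 3: remove NB -> ring=[16:NA]
Op 4: route key 71: none >= 71, wrap to smallest pos 16 -> NA
Op 5: route key 95: none >= 95, wrap to smallest pos 16 -> NA
Op 6: add NC@68 -> ring=[16:NA,68:NC]
Op 7: remove NC -> ring=[16:NA]
Op 8: add ND@5 -> ring=[5:ND,16:NA]
Op 9: route key 10: smallest pos >= 10 is 16 -> NA
Final route key 77: none >= 77, wrap to smallest pos 5 -> ND

Answer: ND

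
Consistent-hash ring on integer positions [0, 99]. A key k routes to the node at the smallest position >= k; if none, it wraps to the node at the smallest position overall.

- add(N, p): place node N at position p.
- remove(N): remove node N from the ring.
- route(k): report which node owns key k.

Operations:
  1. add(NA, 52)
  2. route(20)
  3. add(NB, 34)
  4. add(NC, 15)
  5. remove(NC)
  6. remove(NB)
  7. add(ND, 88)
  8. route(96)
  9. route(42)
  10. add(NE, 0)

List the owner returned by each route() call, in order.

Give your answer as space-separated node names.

Op 1: add NA@52 -> ring=[52:NA]
Op 2: route key 20: smallest pos >= 20 is 52 -> NA
Op 3: add NB@34 -> ring=[34:NB,52:NA]
Op 4: add NC@15 -> ring=[15:NC,34:NB,52:NA]
Op 5: remove NC -> ring=[34:NB,52:NA]
Op 6: remove NB -> ring=[52:NA]
Op 7: add ND@88 -> ring=[52:NA,88:ND]
Op 8: route key 96: none >= 96, wrap to smallest pos 52 -> NA
Op 9: route key 42: smallest pos >= 42 is 52 -> NA
Op 10: add NE@0 -> ring=[0:NE,52:NA,88:ND]

Answer: NA NA NA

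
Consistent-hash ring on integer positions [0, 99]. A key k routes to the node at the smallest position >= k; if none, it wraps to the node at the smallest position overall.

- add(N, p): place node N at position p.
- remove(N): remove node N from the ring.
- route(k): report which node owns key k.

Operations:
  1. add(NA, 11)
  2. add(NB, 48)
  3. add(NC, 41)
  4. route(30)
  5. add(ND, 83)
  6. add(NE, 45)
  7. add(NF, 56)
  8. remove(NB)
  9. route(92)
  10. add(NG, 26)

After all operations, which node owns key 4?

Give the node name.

Answer: NA

Derivation:
Op 1: add NA@11 -> ring=[11:NA]
Op 2: add NB@48 -> ring=[11:NA,48:NB]
Op 3: add NC@41 -> ring=[11:NA,41:NC,48:NB]
Op 4: route key 30: smallest pos >= 30 is 41 -> NC
Op 5: add ND@83 -> ring=[11:NA,41:NC,48:NB,83:ND]
Op 6: add NE@45 -> ring=[11:NA,41:NC,45:NE,48:NB,83:ND]
Op 7: add NF@56 -> ring=[11:NA,41:NC,45:NE,48:NB,56:NF,83:ND]
Op 8: remove NB -> ring=[11:NA,41:NC,45:NE,56:NF,83:ND]
Op 9: route key 92: none >= 92, wrap to smallest pos 11 -> NA
Op 10: add NG@26 -> ring=[11:NA,26:NG,41:NC,45:NE,56:NF,83:ND]
Final route key 4: smallest pos >= 4 is 11 -> NA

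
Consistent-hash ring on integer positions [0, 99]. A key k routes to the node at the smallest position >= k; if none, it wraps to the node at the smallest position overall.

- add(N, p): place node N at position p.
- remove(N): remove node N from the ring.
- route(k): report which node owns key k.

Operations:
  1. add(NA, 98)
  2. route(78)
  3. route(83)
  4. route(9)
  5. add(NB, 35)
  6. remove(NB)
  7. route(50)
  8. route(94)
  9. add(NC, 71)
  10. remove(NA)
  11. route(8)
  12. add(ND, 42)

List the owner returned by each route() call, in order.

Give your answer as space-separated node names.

Answer: NA NA NA NA NA NC

Derivation:
Op 1: add NA@98 -> ring=[98:NA]
Op 2: route key 78: smallest pos >= 78 is 98 -> NA
Op 3: route key 83: smallest pos >= 83 is 98 -> NA
Op 4: route key 9: smallest pos >= 9 is 98 -> NA
Op 5: add NB@35 -> ring=[35:NB,98:NA]
Op 6: remove NB -> ring=[98:NA]
Op 7: route key 50: smallest pos >= 50 is 98 -> NA
Op 8: route key 94: smallest pos >= 94 is 98 -> NA
Op 9: add NC@71 -> ring=[71:NC,98:NA]
Op 10: remove NA -> ring=[71:NC]
Op 11: route key 8: smallest pos >= 8 is 71 -> NC
Op 12: add ND@42 -> ring=[42:ND,71:NC]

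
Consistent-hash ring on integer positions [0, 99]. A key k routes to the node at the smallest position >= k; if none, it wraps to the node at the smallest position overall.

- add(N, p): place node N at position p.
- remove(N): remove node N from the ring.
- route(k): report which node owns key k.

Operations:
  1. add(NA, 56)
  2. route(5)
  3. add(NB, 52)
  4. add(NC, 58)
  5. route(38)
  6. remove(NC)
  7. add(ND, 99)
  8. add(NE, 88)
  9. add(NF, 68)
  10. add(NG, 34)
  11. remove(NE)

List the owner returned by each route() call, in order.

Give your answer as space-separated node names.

Answer: NA NB

Derivation:
Op 1: add NA@56 -> ring=[56:NA]
Op 2: route key 5: smallest pos >= 5 is 56 -> NA
Op 3: add NB@52 -> ring=[52:NB,56:NA]
Op 4: add NC@58 -> ring=[52:NB,56:NA,58:NC]
Op 5: route key 38: smallest pos >= 38 is 52 -> NB
Op 6: remove NC -> ring=[52:NB,56:NA]
Op 7: add ND@99 -> ring=[52:NB,56:NA,99:ND]
Op 8: add NE@88 -> ring=[52:NB,56:NA,88:NE,99:ND]
Op 9: add NF@68 -> ring=[52:NB,56:NA,68:NF,88:NE,99:ND]
Op 10: add NG@34 -> ring=[34:NG,52:NB,56:NA,68:NF,88:NE,99:ND]
Op 11: remove NE -> ring=[34:NG,52:NB,56:NA,68:NF,99:ND]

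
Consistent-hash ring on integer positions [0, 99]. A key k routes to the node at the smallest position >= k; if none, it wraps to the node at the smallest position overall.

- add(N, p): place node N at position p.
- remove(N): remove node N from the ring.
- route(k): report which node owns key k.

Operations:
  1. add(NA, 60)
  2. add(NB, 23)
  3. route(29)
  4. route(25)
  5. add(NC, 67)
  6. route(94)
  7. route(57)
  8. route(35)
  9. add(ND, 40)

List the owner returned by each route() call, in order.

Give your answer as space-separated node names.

Op 1: add NA@60 -> ring=[60:NA]
Op 2: add NB@23 -> ring=[23:NB,60:NA]
Op 3: route key 29: smallest pos >= 29 is 60 -> NA
Op 4: route key 25: smallest pos >= 25 is 60 -> NA
Op 5: add NC@67 -> ring=[23:NB,60:NA,67:NC]
Op 6: route key 94: none >= 94, wrap to smallest pos 23 -> NB
Op 7: route key 57: smallest pos >= 57 is 60 -> NA
Op 8: route key 35: smallest pos >= 35 is 60 -> NA
Op 9: add ND@40 -> ring=[23:NB,40:ND,60:NA,67:NC]

Answer: NA NA NB NA NA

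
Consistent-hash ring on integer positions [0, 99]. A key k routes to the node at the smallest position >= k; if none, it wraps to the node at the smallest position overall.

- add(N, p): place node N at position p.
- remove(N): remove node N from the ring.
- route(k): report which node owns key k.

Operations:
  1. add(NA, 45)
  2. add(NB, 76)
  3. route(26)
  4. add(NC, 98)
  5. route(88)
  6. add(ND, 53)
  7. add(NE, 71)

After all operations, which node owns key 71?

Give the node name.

Answer: NE

Derivation:
Op 1: add NA@45 -> ring=[45:NA]
Op 2: add NB@76 -> ring=[45:NA,76:NB]
Op 3: route key 26: smallest pos >= 26 is 45 -> NA
Op 4: add NC@98 -> ring=[45:NA,76:NB,98:NC]
Op 5: route key 88: smallest pos >= 88 is 98 -> NC
Op 6: add ND@53 -> ring=[45:NA,53:ND,76:NB,98:NC]
Op 7: add NE@71 -> ring=[45:NA,53:ND,71:NE,76:NB,98:NC]
Final route key 71: smallest pos >= 71 is 71 -> NE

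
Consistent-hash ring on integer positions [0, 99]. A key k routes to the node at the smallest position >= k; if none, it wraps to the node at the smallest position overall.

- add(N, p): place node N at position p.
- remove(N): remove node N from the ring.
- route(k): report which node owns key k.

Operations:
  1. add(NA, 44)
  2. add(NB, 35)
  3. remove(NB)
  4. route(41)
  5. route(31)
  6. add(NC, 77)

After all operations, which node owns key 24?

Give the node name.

Op 1: add NA@44 -> ring=[44:NA]
Op 2: add NB@35 -> ring=[35:NB,44:NA]
Op 3: remove NB -> ring=[44:NA]
Op 4: route key 41: smallest pos >= 41 is 44 -> NA
Op 5: route key 31: smallest pos >= 31 is 44 -> NA
Op 6: add NC@77 -> ring=[44:NA,77:NC]
Final route key 24: smallest pos >= 24 is 44 -> NA

Answer: NA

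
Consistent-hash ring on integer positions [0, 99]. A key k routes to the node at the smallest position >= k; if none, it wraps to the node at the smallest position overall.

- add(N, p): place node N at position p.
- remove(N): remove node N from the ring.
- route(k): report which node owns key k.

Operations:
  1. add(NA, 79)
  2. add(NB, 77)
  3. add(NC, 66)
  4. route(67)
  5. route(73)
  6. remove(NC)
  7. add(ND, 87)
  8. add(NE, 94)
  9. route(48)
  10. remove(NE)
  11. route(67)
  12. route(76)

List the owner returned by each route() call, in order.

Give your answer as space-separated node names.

Op 1: add NA@79 -> ring=[79:NA]
Op 2: add NB@77 -> ring=[77:NB,79:NA]
Op 3: add NC@66 -> ring=[66:NC,77:NB,79:NA]
Op 4: route key 67: smallest pos >= 67 is 77 -> NB
Op 5: route key 73: smallest pos >= 73 is 77 -> NB
Op 6: remove NC -> ring=[77:NB,79:NA]
Op 7: add ND@87 -> ring=[77:NB,79:NA,87:ND]
Op 8: add NE@94 -> ring=[77:NB,79:NA,87:ND,94:NE]
Op 9: route key 48: smallest pos >= 48 is 77 -> NB
Op 10: remove NE -> ring=[77:NB,79:NA,87:ND]
Op 11: route key 67: smallest pos >= 67 is 77 -> NB
Op 12: route key 76: smallest pos >= 76 is 77 -> NB

Answer: NB NB NB NB NB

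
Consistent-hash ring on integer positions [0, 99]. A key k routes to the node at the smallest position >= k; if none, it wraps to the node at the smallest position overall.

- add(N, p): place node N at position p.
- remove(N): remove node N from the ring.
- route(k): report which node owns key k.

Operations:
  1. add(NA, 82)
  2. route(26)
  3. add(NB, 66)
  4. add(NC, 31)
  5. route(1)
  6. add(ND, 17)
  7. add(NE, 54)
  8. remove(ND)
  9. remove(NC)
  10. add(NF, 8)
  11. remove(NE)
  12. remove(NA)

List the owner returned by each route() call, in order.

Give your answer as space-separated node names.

Op 1: add NA@82 -> ring=[82:NA]
Op 2: route key 26: smallest pos >= 26 is 82 -> NA
Op 3: add NB@66 -> ring=[66:NB,82:NA]
Op 4: add NC@31 -> ring=[31:NC,66:NB,82:NA]
Op 5: route key 1: smallest pos >= 1 is 31 -> NC
Op 6: add ND@17 -> ring=[17:ND,31:NC,66:NB,82:NA]
Op 7: add NE@54 -> ring=[17:ND,31:NC,54:NE,66:NB,82:NA]
Op 8: remove ND -> ring=[31:NC,54:NE,66:NB,82:NA]
Op 9: remove NC -> ring=[54:NE,66:NB,82:NA]
Op 10: add NF@8 -> ring=[8:NF,54:NE,66:NB,82:NA]
Op 11: remove NE -> ring=[8:NF,66:NB,82:NA]
Op 12: remove NA -> ring=[8:NF,66:NB]

Answer: NA NC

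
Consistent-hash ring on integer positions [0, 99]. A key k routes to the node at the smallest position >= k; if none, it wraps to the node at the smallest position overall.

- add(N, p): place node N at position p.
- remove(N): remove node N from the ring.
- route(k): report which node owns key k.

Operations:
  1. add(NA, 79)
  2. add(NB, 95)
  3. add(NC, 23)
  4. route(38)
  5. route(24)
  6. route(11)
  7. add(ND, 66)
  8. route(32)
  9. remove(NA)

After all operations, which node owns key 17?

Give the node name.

Answer: NC

Derivation:
Op 1: add NA@79 -> ring=[79:NA]
Op 2: add NB@95 -> ring=[79:NA,95:NB]
Op 3: add NC@23 -> ring=[23:NC,79:NA,95:NB]
Op 4: route key 38: smallest pos >= 38 is 79 -> NA
Op 5: route key 24: smallest pos >= 24 is 79 -> NA
Op 6: route key 11: smallest pos >= 11 is 23 -> NC
Op 7: add ND@66 -> ring=[23:NC,66:ND,79:NA,95:NB]
Op 8: route key 32: smallest pos >= 32 is 66 -> ND
Op 9: remove NA -> ring=[23:NC,66:ND,95:NB]
Final route key 17: smallest pos >= 17 is 23 -> NC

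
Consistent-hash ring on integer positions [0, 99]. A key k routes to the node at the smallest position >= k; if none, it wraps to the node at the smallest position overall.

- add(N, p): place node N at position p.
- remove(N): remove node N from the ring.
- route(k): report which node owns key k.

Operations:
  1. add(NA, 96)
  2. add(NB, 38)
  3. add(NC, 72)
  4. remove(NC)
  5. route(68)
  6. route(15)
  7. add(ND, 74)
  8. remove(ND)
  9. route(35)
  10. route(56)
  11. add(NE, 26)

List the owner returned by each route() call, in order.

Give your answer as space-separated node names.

Answer: NA NB NB NA

Derivation:
Op 1: add NA@96 -> ring=[96:NA]
Op 2: add NB@38 -> ring=[38:NB,96:NA]
Op 3: add NC@72 -> ring=[38:NB,72:NC,96:NA]
Op 4: remove NC -> ring=[38:NB,96:NA]
Op 5: route key 68: smallest pos >= 68 is 96 -> NA
Op 6: route key 15: smallest pos >= 15 is 38 -> NB
Op 7: add ND@74 -> ring=[38:NB,74:ND,96:NA]
Op 8: remove ND -> ring=[38:NB,96:NA]
Op 9: route key 35: smallest pos >= 35 is 38 -> NB
Op 10: route key 56: smallest pos >= 56 is 96 -> NA
Op 11: add NE@26 -> ring=[26:NE,38:NB,96:NA]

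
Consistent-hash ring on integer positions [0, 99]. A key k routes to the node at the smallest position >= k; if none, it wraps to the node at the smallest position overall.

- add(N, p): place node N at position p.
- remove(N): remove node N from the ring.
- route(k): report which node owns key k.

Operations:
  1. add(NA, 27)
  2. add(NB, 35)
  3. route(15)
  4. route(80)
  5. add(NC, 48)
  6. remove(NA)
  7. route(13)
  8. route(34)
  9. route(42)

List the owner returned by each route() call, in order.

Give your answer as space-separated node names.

Answer: NA NA NB NB NC

Derivation:
Op 1: add NA@27 -> ring=[27:NA]
Op 2: add NB@35 -> ring=[27:NA,35:NB]
Op 3: route key 15: smallest pos >= 15 is 27 -> NA
Op 4: route key 80: none >= 80, wrap to smallest pos 27 -> NA
Op 5: add NC@48 -> ring=[27:NA,35:NB,48:NC]
Op 6: remove NA -> ring=[35:NB,48:NC]
Op 7: route key 13: smallest pos >= 13 is 35 -> NB
Op 8: route key 34: smallest pos >= 34 is 35 -> NB
Op 9: route key 42: smallest pos >= 42 is 48 -> NC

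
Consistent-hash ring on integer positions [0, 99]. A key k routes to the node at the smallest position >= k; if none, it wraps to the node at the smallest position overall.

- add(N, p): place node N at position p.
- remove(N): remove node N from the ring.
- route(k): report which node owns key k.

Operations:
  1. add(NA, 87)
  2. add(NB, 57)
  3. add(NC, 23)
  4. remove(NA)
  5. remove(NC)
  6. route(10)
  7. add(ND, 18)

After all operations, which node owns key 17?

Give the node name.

Op 1: add NA@87 -> ring=[87:NA]
Op 2: add NB@57 -> ring=[57:NB,87:NA]
Op 3: add NC@23 -> ring=[23:NC,57:NB,87:NA]
Op 4: remove NA -> ring=[23:NC,57:NB]
Op 5: remove NC -> ring=[57:NB]
Op 6: route key 10: smallest pos >= 10 is 57 -> NB
Op 7: add ND@18 -> ring=[18:ND,57:NB]
Final route key 17: smallest pos >= 17 is 18 -> ND

Answer: ND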